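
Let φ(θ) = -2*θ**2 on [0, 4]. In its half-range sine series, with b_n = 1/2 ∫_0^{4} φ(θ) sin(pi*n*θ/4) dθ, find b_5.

64*(4 - 25*pi**2)/(125*pi**3)

b_5 = 1/2 ∫_0^{4} (-2*θ**2) sin(5*pi*θ/4) dθ.
Integrating by parts twice (tabular method), an antiderivative of (-2*θ**2) sin(5*pi*θ/4) is 8*θ**2*cos(5*pi*θ/4)/(5*pi) - 64*θ*sin(5*pi*θ/4)/(25*pi**2) - 256*cos(5*pi*θ/4)/(125*pi**3); evaluating from 0 to 4: ∫_{0}^{4} (-2*θ**2) sin(5*pi*θ/4) dθ = (128*(2 - 25*pi**2)/(125*pi**3)) - (-256/(125*pi**3)) = 128*(4 - 25*pi**2)/(125*pi**3).
Hence b_5 = (1/2)·(128*(4 - 25*pi**2)/(125*pi**3)) = 64*(4 - 25*pi**2)/(125*pi**3).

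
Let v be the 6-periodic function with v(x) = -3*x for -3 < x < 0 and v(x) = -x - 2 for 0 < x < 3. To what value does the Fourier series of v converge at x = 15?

2

x = 15 differs from x = 3 by 2 full period(s), and the series is 6-periodic.
At x = 3 the one-sided limits are v(3^-) = -5 and v(3^+) = 9.
By Dirichlet's theorem the series converges to their average, [(-5) + (9)]/2 = 2.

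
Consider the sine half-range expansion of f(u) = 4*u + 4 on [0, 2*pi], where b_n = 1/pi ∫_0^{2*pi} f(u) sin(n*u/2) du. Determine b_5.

b_5 = 1/pi ∫_0^{2*pi} (4*u + 4) sin(5*u/2) du.
Integrating by parts (boundary term plus one more integral), an antiderivative of (4*u + 4) sin(5*u/2) is -8*u*cos(5*u/2)/5 + 16*sin(5*u/2)/25 - 8*cos(5*u/2)/5; evaluating from 0 to 2*pi: ∫_{0}^{2*pi} (4*u + 4) sin(5*u/2) du = (8/5 + 16*pi/5) - (-8/5) = 16/5 + 16*pi/5.
Hence b_5 = (1/pi)·(16/5 + 16*pi/5) = 16*(1 + pi)/(5*pi).

16*(1 + pi)/(5*pi)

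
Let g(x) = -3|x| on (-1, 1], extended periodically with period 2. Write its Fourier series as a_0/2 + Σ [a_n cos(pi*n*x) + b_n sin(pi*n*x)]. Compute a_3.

4/(3*pi**2)

a_3 = ∫_{-1}^{1} g(x) cos(3*pi*x) dx.
g is even and cos(3*pi*x) is even, so the integrand is even and a_3 = 2 ∫_0^{1} g(x) cos(3*pi*x) dx.
Integrating by parts (boundary term plus one more integral), an antiderivative of (-3*x) cos(3*pi*x) is -x*sin(3*pi*x)/pi - cos(3*pi*x)/(3*pi**2); evaluating from 0 to 1: ∫_{0}^{1} (-3*x) cos(3*pi*x) dx = (1/(3*pi**2)) - (-1/(3*pi**2)) = 2/(3*pi**2).
Hence a_3 = 2·(2/(3*pi**2)) = 4/(3*pi**2).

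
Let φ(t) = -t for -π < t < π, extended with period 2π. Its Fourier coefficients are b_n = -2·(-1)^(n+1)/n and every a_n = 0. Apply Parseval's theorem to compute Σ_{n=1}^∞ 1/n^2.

pi**2/6

Parseval: Σ b_n^2 = (1/π) ∫_{-π}^{π} φ(t)^2 dt = 2*pi**2/3.
Σ b_n^2 = Σ 4/n^2, so Σ 1/n^2 = (2*pi**2/3)/4 = pi**2/6.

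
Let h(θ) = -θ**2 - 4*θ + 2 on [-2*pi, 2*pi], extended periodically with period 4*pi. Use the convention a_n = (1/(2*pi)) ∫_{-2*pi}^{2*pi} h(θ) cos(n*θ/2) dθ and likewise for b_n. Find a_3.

a_3 = (1/(2*pi)) ∫_{-2*pi}^{2*pi} h(θ) cos(3*θ/2) dθ.
Integrating by parts twice (tabular method), an antiderivative of (-θ**2 - 4*θ + 2) cos(3*θ/2) is -2*θ**2*sin(3*θ/2)/3 - 8*θ*sin(3*θ/2)/3 - 8*θ*cos(3*θ/2)/9 + 52*sin(3*θ/2)/27 - 16*cos(3*θ/2)/9; evaluating from -2*pi to 2*pi: ∫_{-2*pi}^{2*pi} (-θ**2 - 4*θ + 2) cos(3*θ/2) dθ = (16/9 + 16*pi/9) - (16/9 - 16*pi/9) = 32*pi/9.
Hence a_3 = (1/(2*pi))·(32*pi/9) = 16/9.

16/9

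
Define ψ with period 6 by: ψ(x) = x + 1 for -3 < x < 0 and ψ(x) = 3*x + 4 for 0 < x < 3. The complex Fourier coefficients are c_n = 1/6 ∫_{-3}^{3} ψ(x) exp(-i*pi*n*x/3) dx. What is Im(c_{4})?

3/(2*pi)

Since ψ is real-valued, Im(c_{4}) = -1/6 ∫_{-3}^{3} ψ(x) sin(4*pi*x/3) dx = -b_{4}/2.
Split the integral at the breakpoints.
Integrating by parts (boundary term plus one more integral), an antiderivative of (x + 1) sin(4*pi*x/3) is -3*x*cos(4*pi*x/3)/(4*pi) + 9*sin(4*pi*x/3)/(16*pi**2) - 3*cos(4*pi*x/3)/(4*pi); evaluating from -3 to 0: ∫_{-3}^{0} (x + 1) sin(4*pi*x/3) dx = (-3/(4*pi)) - (3/(2*pi)) = -9/(4*pi).
Integrating by parts (boundary term plus one more integral), an antiderivative of (3*x + 4) sin(4*pi*x/3) is -9*x*cos(4*pi*x/3)/(4*pi) + 27*sin(4*pi*x/3)/(16*pi**2) - 3*cos(4*pi*x/3)/pi; evaluating from 0 to 3: ∫_{0}^{3} (3*x + 4) sin(4*pi*x/3) dx = (-39/(4*pi)) - (-3/pi) = -27/(4*pi).
So ∫_{-3}^{3} ψ(x) sin(4*pi*x/3) dx = -9/pi.
Hence Im(c_{4}) = (-1/6)·(-9/pi) = 3/(2*pi).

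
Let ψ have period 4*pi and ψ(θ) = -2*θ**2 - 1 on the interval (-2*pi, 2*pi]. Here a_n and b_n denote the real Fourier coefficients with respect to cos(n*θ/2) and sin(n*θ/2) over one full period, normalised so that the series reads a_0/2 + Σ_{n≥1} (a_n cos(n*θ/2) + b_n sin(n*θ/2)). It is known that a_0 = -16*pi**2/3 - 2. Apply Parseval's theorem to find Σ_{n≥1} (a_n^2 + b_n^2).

512*pi**4/45

Parseval: a_0^2/2 + Σ_{n≥1} (a_n^2+b_n^2) = (1/(2*pi)) ∫_{-2*pi}^{2*pi} ψ(θ)^2 dθ = 2 + 32*pi**2/3 + 128*pi**4/5.
Subtract a_0^2/2 = 2*(3 + 8*pi**2)**2/9: Σ (a_n^2+b_n^2) = 512*pi**4/45.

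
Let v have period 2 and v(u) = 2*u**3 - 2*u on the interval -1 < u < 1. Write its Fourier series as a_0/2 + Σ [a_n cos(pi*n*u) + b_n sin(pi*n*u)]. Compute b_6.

1/(9*pi**3)

b_6 = ∫_{-1}^{1} v(u) sin(6*pi*u) du.
v is odd and sin(6*pi*u) is odd, so the integrand is even and b_6 = 2 ∫_0^{1} v(u) sin(6*pi*u) du.
Integrating by parts three times (tabular method), an antiderivative of (2*u**3 - 2*u) sin(6*pi*u) is -u**3*cos(6*pi*u)/(3*pi) + u**2*sin(6*pi*u)/(6*pi**2) + u*cos(6*pi*u)/(18*pi**3) + u*cos(6*pi*u)/(3*pi) - sin(6*pi*u)/(18*pi**2) - sin(6*pi*u)/(108*pi**4); evaluating from 0 to 1: ∫_{0}^{1} (2*u**3 - 2*u) sin(6*pi*u) du = (1/(18*pi**3)) - (0) = 1/(18*pi**3).
Hence b_6 = 2·(1/(18*pi**3)) = 1/(9*pi**3).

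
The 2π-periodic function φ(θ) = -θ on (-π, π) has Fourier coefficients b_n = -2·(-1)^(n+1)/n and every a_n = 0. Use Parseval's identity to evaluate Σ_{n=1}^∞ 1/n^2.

pi**2/6

Parseval: Σ b_n^2 = (1/π) ∫_{-π}^{π} φ(θ)^2 dθ = 2*pi**2/3.
Σ b_n^2 = Σ 4/n^2, so Σ 1/n^2 = (2*pi**2/3)/4 = pi**2/6.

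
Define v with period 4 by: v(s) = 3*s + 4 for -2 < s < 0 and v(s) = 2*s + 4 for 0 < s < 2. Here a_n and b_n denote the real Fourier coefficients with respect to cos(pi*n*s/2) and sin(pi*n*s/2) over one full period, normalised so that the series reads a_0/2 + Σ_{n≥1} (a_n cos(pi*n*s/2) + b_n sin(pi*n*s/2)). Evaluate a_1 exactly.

a_1 = 1/2 ∫_{-2}^{2} v(s) cos(pi*s/2) ds.
Split the integral at the breakpoints.
Integrating by parts (boundary term plus one more integral), an antiderivative of (3*s + 4) cos(pi*s/2) is 6*s*sin(pi*s/2)/pi + 8*sin(pi*s/2)/pi + 12*cos(pi*s/2)/pi**2; evaluating from -2 to 0: ∫_{-2}^{0} (3*s + 4) cos(pi*s/2) ds = (12/pi**2) - (-12/pi**2) = 24/pi**2.
Integrating by parts (boundary term plus one more integral), an antiderivative of (2*s + 4) cos(pi*s/2) is 4*s*sin(pi*s/2)/pi + 8*sin(pi*s/2)/pi + 8*cos(pi*s/2)/pi**2; evaluating from 0 to 2: ∫_{0}^{2} (2*s + 4) cos(pi*s/2) ds = (-8/pi**2) - (8/pi**2) = -16/pi**2.
Summing the pieces and multiplying by (1/2) gives a_1 = 4/pi**2.

4/pi**2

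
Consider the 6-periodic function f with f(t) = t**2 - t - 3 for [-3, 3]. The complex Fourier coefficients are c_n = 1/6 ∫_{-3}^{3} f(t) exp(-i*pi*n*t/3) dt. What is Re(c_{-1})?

-18/pi**2

Since f is real-valued, Re(c_{-1}) = 1/6 ∫_{-3}^{3} f(t) cos(-pi*t/3) dt = a_{1}/2.
Integrating by parts twice (tabular method), an antiderivative of (t**2 - t - 3) cos(-pi*t/3) is 3*t**2*sin(pi*t/3)/pi - 3*t*sin(pi*t/3)/pi + 18*t*cos(pi*t/3)/pi**2 - 9*sin(pi*t/3)/pi - 54*sin(pi*t/3)/pi**3 - 9*cos(pi*t/3)/pi**2; evaluating from -3 to 3: ∫_{-3}^{3} (t**2 - t - 3) cos(-pi*t/3) dt = (-45/pi**2) - (63/pi**2) = -108/pi**2.
Hence Re(c_{-1}) = (1/6)·(-108/pi**2) = -18/pi**2.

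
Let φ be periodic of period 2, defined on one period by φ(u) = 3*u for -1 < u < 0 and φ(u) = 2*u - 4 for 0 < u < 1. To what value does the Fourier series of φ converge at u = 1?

u = 1 differs from u = -1 by 1 full period(s), and the series is 2-periodic.
At u = -1 the one-sided limits are φ(-1^-) = -2 and φ(-1^+) = -3.
By Dirichlet's theorem the series converges to their average, [(-2) + (-3)]/2 = -5/2.

-5/2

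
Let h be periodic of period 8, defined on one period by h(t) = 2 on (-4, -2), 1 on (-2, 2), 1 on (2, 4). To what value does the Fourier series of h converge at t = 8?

1

t = 8 differs from t = 0 by 1 full period(s), and the series is 8-periodic.
h is continuous at t = 0 with value 1, so the series converges to 1 there.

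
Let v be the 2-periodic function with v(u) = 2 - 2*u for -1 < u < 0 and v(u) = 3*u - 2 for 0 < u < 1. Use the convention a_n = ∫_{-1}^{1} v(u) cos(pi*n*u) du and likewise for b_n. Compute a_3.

a_3 = ∫_{-1}^{1} v(u) cos(3*pi*u) du.
Split the integral at the breakpoints.
Integrating by parts (boundary term plus one more integral), an antiderivative of (2 - 2*u) cos(3*pi*u) is -2*u*sin(3*pi*u)/(3*pi) + 2*sin(3*pi*u)/(3*pi) - 2*cos(3*pi*u)/(9*pi**2); evaluating from -1 to 0: ∫_{-1}^{0} (2 - 2*u) cos(3*pi*u) du = (-2/(9*pi**2)) - (2/(9*pi**2)) = -4/(9*pi**2).
Integrating by parts (boundary term plus one more integral), an antiderivative of (3*u - 2) cos(3*pi*u) is u*sin(3*pi*u)/pi - 2*sin(3*pi*u)/(3*pi) + cos(3*pi*u)/(3*pi**2); evaluating from 0 to 1: ∫_{0}^{1} (3*u - 2) cos(3*pi*u) du = (-1/(3*pi**2)) - (1/(3*pi**2)) = -2/(3*pi**2).
Summing the pieces gives a_3 = -10/(9*pi**2).

-10/(9*pi**2)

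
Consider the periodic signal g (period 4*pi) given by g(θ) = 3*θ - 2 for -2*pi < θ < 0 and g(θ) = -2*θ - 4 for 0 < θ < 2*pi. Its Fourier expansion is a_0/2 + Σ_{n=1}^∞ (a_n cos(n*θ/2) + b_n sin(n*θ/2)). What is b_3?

b_3 = (1/(2*pi)) ∫_{-2*pi}^{2*pi} g(θ) sin(3*θ/2) dθ.
Split the integral at the breakpoints.
Integrating by parts (boundary term plus one more integral), an antiderivative of (3*θ - 2) sin(3*θ/2) is -2*θ*cos(3*θ/2) + 4*sin(3*θ/2)/3 + 4*cos(3*θ/2)/3; evaluating from -2*pi to 0: ∫_{-2*pi}^{0} (3*θ - 2) sin(3*θ/2) dθ = (4/3) - (-4*pi - 4/3) = 8/3 + 4*pi.
Integrating by parts (boundary term plus one more integral), an antiderivative of (-2*θ - 4) sin(3*θ/2) is 4*θ*cos(3*θ/2)/3 - 8*sin(3*θ/2)/9 + 8*cos(3*θ/2)/3; evaluating from 0 to 2*pi: ∫_{0}^{2*pi} (-2*θ - 4) sin(3*θ/2) dθ = (-8*pi/3 - 8/3) - (8/3) = -8*pi/3 - 16/3.
Summing the pieces and multiplying by (1/(2*pi)) gives b_3 = 2*(-2 + pi)/(3*pi).

2*(-2 + pi)/(3*pi)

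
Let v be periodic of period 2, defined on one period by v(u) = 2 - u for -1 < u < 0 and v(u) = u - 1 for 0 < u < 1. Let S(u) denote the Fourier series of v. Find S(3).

u = 3 differs from u = -1 by 2 full period(s), and the series is 2-periodic.
At u = -1 the one-sided limits are v(-1^-) = 0 and v(-1^+) = 3.
By Dirichlet's theorem the series converges to their average, [(0) + (3)]/2 = 3/2.

3/2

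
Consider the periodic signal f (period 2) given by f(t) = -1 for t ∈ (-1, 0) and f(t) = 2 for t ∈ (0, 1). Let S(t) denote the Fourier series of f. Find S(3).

1/2

t = 3 differs from t = -1 by 2 full period(s), and the series is 2-periodic.
At t = -1 the one-sided limits are f(-1^-) = 2 and f(-1^+) = -1.
By Dirichlet's theorem the series converges to their average, [(2) + (-1)]/2 = 1/2.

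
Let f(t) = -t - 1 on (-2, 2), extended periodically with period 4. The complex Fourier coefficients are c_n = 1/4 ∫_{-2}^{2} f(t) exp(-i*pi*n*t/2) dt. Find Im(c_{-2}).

Since f is real-valued, Im(c_{-2}) = -1/4 ∫_{-2}^{2} f(t) sin(-pi*t) dt = b_{2}/2.
Integrating by parts (boundary term plus one more integral), an antiderivative of (-t - 1) sin(-pi*t) is -t*cos(pi*t)/pi + sin(pi*t)/pi**2 - cos(pi*t)/pi; evaluating from -2 to 2: ∫_{-2}^{2} (-t - 1) sin(-pi*t) dt = (-3/pi) - (1/pi) = -4/pi.
Hence Im(c_{-2}) = (-1/4)·(-4/pi) = 1/pi.

1/pi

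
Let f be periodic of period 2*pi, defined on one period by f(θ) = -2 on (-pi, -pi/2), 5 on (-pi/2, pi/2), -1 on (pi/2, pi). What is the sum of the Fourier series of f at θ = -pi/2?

At θ = -pi/2 the one-sided limits are f(-pi/2^-) = -2 and f(-pi/2^+) = 5.
By Dirichlet's theorem the series converges to their average, [(-2) + (5)]/2 = 3/2.

3/2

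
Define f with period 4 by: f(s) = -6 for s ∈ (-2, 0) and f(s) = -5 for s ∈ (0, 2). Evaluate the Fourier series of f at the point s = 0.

At s = 0 the one-sided limits are f(0^-) = -6 and f(0^+) = -5.
By Dirichlet's theorem the series converges to their average, [(-6) + (-5)]/2 = -11/2.

-11/2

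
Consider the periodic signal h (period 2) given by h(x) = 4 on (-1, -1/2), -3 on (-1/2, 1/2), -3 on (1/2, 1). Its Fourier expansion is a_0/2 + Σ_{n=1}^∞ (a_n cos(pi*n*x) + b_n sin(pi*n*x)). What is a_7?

a_7 = ∫_{-1}^{1} h(x) cos(7*pi*x) dx.
Split the integral at the breakpoints.
Directly, an antiderivative of (4) cos(7*pi*x) is 4*sin(7*pi*x)/(7*pi); evaluating from -1 to -1/2: ∫_{-1}^{-1/2} (4) cos(7*pi*x) dx = (4/(7*pi)) - (0) = 4/(7*pi).
Directly, an antiderivative of (-3) cos(7*pi*x) is -3*sin(7*pi*x)/(7*pi); evaluating from -1/2 to 1/2: ∫_{-1/2}^{1/2} (-3) cos(7*pi*x) dx = (3/(7*pi)) - (-3/(7*pi)) = 6/(7*pi).
Directly, an antiderivative of (-3) cos(7*pi*x) is -3*sin(7*pi*x)/(7*pi); evaluating from 1/2 to 1: ∫_{1/2}^{1} (-3) cos(7*pi*x) dx = (0) - (3/(7*pi)) = -3/(7*pi).
Summing the pieces gives a_7 = 1/pi.

1/pi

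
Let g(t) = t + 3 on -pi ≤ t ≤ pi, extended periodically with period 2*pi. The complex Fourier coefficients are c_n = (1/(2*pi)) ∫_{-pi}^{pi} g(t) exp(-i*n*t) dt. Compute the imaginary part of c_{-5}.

1/5

Since g is real-valued, Im(c_{-5}) = -(1/(2*pi)) ∫_{-pi}^{pi} g(t) sin(-5*t) dt = b_{5}/2.
Integrating by parts (boundary term plus one more integral), an antiderivative of (t + 3) sin(-5*t) is t*cos(5*t)/5 - sin(5*t)/25 + 3*cos(5*t)/5; evaluating from -pi to pi: ∫_{-pi}^{pi} (t + 3) sin(-5*t) dt = (-pi/5 - 3/5) - (-3/5 + pi/5) = -2*pi/5.
Hence Im(c_{-5}) = (-1/(2*pi))·(-2*pi/5) = 1/5.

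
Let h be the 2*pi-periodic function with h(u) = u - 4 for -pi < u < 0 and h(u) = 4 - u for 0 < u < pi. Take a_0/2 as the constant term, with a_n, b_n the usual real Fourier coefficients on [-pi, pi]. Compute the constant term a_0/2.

-pi/2

a_0 = 1/pi ∫_{-pi}^{pi} h(u) du = 1/pi · (-pi**2) = -pi.
So the constant term a_0/2 = -pi/2.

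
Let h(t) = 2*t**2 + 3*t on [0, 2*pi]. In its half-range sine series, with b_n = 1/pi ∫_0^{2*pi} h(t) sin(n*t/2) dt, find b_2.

-8*pi - 6

b_2 = 1/pi ∫_0^{2*pi} (2*t**2 + 3*t) sin(t) dt.
Integrating by parts twice (tabular method), an antiderivative of (2*t**2 + 3*t) sin(t) is -2*t**2*cos(t) + 4*t*sin(t) - 3*t*cos(t) + 3*sin(t) + 4*cos(t); evaluating from 0 to 2*pi: ∫_{0}^{2*pi} (2*t**2 + 3*t) sin(t) dt = (-8*pi**2 - 6*pi + 4) - (4) = -2*pi*(3 + 4*pi).
Hence b_2 = (1/pi)·(-2*pi*(3 + 4*pi)) = -8*pi - 6.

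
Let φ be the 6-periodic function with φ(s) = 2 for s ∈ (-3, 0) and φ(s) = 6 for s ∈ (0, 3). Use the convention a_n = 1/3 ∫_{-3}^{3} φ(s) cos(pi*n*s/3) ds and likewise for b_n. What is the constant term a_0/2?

4

a_0 = 1/3 ∫_{-3}^{3} φ(s) ds = 1/3 · (24) = 8.
So the constant term a_0/2 = 4.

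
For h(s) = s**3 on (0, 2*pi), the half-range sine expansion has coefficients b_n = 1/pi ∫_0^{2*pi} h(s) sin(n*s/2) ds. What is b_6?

4/9 - 8*pi**2/3

b_6 = 1/pi ∫_0^{2*pi} (s**3) sin(3*s) ds.
Integrating by parts three times (tabular method), an antiderivative of (s**3) sin(3*s) is -s**3*cos(3*s)/3 + s**2*sin(3*s)/3 + 2*s*cos(3*s)/9 - 2*sin(3*s)/27; evaluating from 0 to 2*pi: ∫_{0}^{2*pi} (s**3) sin(3*s) ds = (4*pi*(1 - 6*pi**2)/9) - (0) = 4*pi*(1 - 6*pi**2)/9.
Hence b_6 = (1/pi)·(4*pi*(1 - 6*pi**2)/9) = 4/9 - 8*pi**2/3.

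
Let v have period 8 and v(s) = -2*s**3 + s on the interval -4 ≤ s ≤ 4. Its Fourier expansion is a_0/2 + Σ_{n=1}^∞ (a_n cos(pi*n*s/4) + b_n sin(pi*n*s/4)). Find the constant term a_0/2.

a_0 = 1/4 ∫_{-4}^{4} v(s) ds = 1/4 · (0) = 0.
So the constant term a_0/2 = 0.

0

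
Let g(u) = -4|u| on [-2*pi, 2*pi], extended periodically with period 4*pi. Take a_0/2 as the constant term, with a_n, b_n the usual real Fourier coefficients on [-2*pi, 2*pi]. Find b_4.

b_4 = (1/(2*pi)) ∫_{-2*pi}^{2*pi} g(u) sin(2*u) du.
g is even and sin(2*u) is odd, so the integrand is odd over a symmetric interval and the integral vanishes.

0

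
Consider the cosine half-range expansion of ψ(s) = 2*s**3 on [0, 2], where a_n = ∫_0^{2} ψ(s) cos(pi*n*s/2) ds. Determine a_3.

32*(4 - 9*pi**2)/(27*pi**4)

a_3 = ∫_0^{2} (2*s**3) cos(3*pi*s/2) ds.
Integrating by parts three times (tabular method), an antiderivative of (2*s**3) cos(3*pi*s/2) is 4*s**3*sin(3*pi*s/2)/(3*pi) + 8*s**2*cos(3*pi*s/2)/(3*pi**2) - 32*s*sin(3*pi*s/2)/(9*pi**3) - 64*cos(3*pi*s/2)/(27*pi**4); evaluating from 0 to 2: ∫_{0}^{2} (2*s**3) cos(3*pi*s/2) ds = (32*(2 - 9*pi**2)/(27*pi**4)) - (-64/(27*pi**4)) = 32*(4 - 9*pi**2)/(27*pi**4).
Hence a_3 = 32*(4 - 9*pi**2)/(27*pi**4).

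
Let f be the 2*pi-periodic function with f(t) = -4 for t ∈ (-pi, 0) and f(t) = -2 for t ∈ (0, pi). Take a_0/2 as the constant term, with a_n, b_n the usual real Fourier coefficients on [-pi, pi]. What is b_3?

b_3 = 1/pi ∫_{-pi}^{pi} f(t) sin(3*t) dt.
Split the integral at the breakpoints.
Directly, an antiderivative of (-4) sin(3*t) is 4*cos(3*t)/3; evaluating from -pi to 0: ∫_{-pi}^{0} (-4) sin(3*t) dt = (4/3) - (-4/3) = 8/3.
Directly, an antiderivative of (-2) sin(3*t) is 2*cos(3*t)/3; evaluating from 0 to pi: ∫_{0}^{pi} (-2) sin(3*t) dt = (-2/3) - (2/3) = -4/3.
Summing the pieces and multiplying by (1/pi) gives b_3 = 4/(3*pi).

4/(3*pi)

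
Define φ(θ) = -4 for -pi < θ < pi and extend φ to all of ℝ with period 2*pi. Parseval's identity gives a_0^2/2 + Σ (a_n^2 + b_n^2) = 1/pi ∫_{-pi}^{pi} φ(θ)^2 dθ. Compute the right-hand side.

1/pi ∫_{-pi}^{pi} φ(θ)^2 dθ = 1/pi · (32*pi) = 32.

32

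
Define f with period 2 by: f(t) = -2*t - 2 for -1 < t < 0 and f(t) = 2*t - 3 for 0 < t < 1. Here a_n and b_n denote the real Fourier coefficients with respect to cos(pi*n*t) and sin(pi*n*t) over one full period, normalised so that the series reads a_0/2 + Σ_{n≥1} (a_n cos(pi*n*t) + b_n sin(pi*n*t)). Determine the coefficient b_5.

b_5 = ∫_{-1}^{1} f(t) sin(5*pi*t) dt.
Split the integral at the breakpoints.
Integrating by parts (boundary term plus one more integral), an antiderivative of (-2*t - 2) sin(5*pi*t) is 2*t*cos(5*pi*t)/(5*pi) - 2*sin(5*pi*t)/(25*pi**2) + 2*cos(5*pi*t)/(5*pi); evaluating from -1 to 0: ∫_{-1}^{0} (-2*t - 2) sin(5*pi*t) dt = (2/(5*pi)) - (0) = 2/(5*pi).
Integrating by parts (boundary term plus one more integral), an antiderivative of (2*t - 3) sin(5*pi*t) is -2*t*cos(5*pi*t)/(5*pi) + 2*sin(5*pi*t)/(25*pi**2) + 3*cos(5*pi*t)/(5*pi); evaluating from 0 to 1: ∫_{0}^{1} (2*t - 3) sin(5*pi*t) dt = (-1/(5*pi)) - (3/(5*pi)) = -4/(5*pi).
Summing the pieces gives b_5 = -2/(5*pi).

-2/(5*pi)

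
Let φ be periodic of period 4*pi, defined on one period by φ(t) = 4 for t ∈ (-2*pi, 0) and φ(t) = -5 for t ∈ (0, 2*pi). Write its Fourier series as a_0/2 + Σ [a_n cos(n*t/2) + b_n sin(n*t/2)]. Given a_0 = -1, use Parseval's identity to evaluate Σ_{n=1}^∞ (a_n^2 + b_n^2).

Parseval: a_0^2/2 + Σ_{n≥1} (a_n^2+b_n^2) = (1/(2*pi)) ∫_{-2*pi}^{2*pi} φ(t)^2 dt = 41.
Subtract a_0^2/2 = 1/2: Σ (a_n^2+b_n^2) = 81/2.

81/2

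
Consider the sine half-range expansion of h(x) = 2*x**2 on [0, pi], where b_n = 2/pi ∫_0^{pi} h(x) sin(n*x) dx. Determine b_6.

-2*pi/3

b_6 = 2/pi ∫_0^{pi} (2*x**2) sin(6*x) dx.
Integrating by parts twice (tabular method), an antiderivative of (2*x**2) sin(6*x) is -x**2*cos(6*x)/3 + x*sin(6*x)/9 + cos(6*x)/54; evaluating from 0 to pi: ∫_{0}^{pi} (2*x**2) sin(6*x) dx = (1/54 - pi**2/3) - (1/54) = -pi**2/3.
Hence b_6 = (2/pi)·(-pi**2/3) = -2*pi/3.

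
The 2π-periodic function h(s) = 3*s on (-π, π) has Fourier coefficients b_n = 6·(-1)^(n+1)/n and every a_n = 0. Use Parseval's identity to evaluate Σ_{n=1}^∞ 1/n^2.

Parseval: Σ b_n^2 = (1/π) ∫_{-π}^{π} h(s)^2 ds = 6*pi**2.
Σ b_n^2 = Σ 36/n^2, so Σ 1/n^2 = (6*pi**2)/36 = pi**2/6.

pi**2/6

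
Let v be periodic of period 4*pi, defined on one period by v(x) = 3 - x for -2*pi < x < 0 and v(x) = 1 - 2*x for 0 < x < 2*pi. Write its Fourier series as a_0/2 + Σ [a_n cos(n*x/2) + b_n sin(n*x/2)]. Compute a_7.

4/(49*pi)

a_7 = (1/(2*pi)) ∫_{-2*pi}^{2*pi} v(x) cos(7*x/2) dx.
Split the integral at the breakpoints.
Integrating by parts (boundary term plus one more integral), an antiderivative of (3 - x) cos(7*x/2) is -2*x*sin(7*x/2)/7 + 6*sin(7*x/2)/7 - 4*cos(7*x/2)/49; evaluating from -2*pi to 0: ∫_{-2*pi}^{0} (3 - x) cos(7*x/2) dx = (-4/49) - (4/49) = -8/49.
Integrating by parts (boundary term plus one more integral), an antiderivative of (1 - 2*x) cos(7*x/2) is -4*x*sin(7*x/2)/7 + 2*sin(7*x/2)/7 - 8*cos(7*x/2)/49; evaluating from 0 to 2*pi: ∫_{0}^{2*pi} (1 - 2*x) cos(7*x/2) dx = (8/49) - (-8/49) = 16/49.
Summing the pieces and multiplying by (1/(2*pi)) gives a_7 = 4/(49*pi).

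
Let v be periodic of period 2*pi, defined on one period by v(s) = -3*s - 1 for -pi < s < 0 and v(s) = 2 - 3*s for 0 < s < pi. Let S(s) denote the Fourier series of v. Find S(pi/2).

v is continuous at s = pi/2 with value 2 - 3*pi/2, so the series converges to 2 - 3*pi/2 there.

2 - 3*pi/2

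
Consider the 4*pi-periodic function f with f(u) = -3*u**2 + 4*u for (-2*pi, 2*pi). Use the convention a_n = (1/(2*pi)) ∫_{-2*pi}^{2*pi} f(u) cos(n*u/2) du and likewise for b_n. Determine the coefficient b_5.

b_5 = (1/(2*pi)) ∫_{-2*pi}^{2*pi} f(u) sin(5*u/2) du.
Integrating by parts twice (tabular method), an antiderivative of (-3*u**2 + 4*u) sin(5*u/2) is 6*u**2*cos(5*u/2)/5 - 24*u*sin(5*u/2)/25 - 8*u*cos(5*u/2)/5 + 16*sin(5*u/2)/25 - 48*cos(5*u/2)/125; evaluating from -2*pi to 2*pi: ∫_{-2*pi}^{2*pi} (-3*u**2 + 4*u) sin(5*u/2) du = (-24*pi**2/5 + 48/125 + 16*pi/5) - (-24*pi**2/5 - 16*pi/5 + 48/125) = 32*pi/5.
Hence b_5 = (1/(2*pi))·(32*pi/5) = 16/5.

16/5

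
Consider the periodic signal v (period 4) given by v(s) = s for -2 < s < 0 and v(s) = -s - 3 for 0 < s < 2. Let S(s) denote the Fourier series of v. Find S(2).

-7/2

s = 2 differs from s = -2 by 1 full period(s), and the series is 4-periodic.
At s = -2 the one-sided limits are v(-2^-) = -5 and v(-2^+) = -2.
By Dirichlet's theorem the series converges to their average, [(-5) + (-2)]/2 = -7/2.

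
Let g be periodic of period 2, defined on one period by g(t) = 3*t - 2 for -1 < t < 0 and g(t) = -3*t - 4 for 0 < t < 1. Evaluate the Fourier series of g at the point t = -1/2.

g is continuous at t = -1/2 with value -7/2, so the series converges to -7/2 there.

-7/2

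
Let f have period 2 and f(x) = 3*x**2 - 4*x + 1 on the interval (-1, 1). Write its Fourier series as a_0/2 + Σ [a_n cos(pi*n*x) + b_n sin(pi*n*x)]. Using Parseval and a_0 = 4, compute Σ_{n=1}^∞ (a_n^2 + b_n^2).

Parseval: a_0^2/2 + Σ_{n≥1} (a_n^2+b_n^2) = ∫_{-1}^{1} f(x)^2 dx = 304/15.
Subtract a_0^2/2 = 8: Σ (a_n^2+b_n^2) = 184/15.

184/15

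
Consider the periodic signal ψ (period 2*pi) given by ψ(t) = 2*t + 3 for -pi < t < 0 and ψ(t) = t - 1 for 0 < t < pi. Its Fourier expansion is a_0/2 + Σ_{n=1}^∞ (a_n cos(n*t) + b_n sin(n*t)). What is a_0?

2 - pi/2

a_0 = 1/pi ∫_{-pi}^{pi} ψ(t) dt = 1/pi · (pi*(4 - pi)/2) = 2 - pi/2.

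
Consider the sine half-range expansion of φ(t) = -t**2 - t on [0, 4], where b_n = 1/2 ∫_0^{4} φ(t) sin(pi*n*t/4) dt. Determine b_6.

b_6 = 1/2 ∫_0^{4} (-t**2 - t) sin(3*pi*t/2) dt.
Integrating by parts twice (tabular method), an antiderivative of (-t**2 - t) sin(3*pi*t/2) is 2*t**2*cos(3*pi*t/2)/(3*pi) - 8*t*sin(3*pi*t/2)/(9*pi**2) + 2*t*cos(3*pi*t/2)/(3*pi) - 4*sin(3*pi*t/2)/(9*pi**2) - 16*cos(3*pi*t/2)/(27*pi**3); evaluating from 0 to 4: ∫_{0}^{4} (-t**2 - t) sin(3*pi*t/2) dt = (8*(-2 + 45*pi**2)/(27*pi**3)) - (-16/(27*pi**3)) = 40/(3*pi).
Hence b_6 = (1/2)·(40/(3*pi)) = 20/(3*pi).

20/(3*pi)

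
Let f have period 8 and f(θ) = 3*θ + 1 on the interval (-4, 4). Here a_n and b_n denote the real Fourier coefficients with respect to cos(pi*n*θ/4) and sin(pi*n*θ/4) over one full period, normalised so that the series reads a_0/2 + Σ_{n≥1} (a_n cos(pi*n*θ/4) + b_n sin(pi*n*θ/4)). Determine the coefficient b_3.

8/pi

b_3 = 1/4 ∫_{-4}^{4} f(θ) sin(3*pi*θ/4) dθ.
Integrating by parts (boundary term plus one more integral), an antiderivative of (3*θ + 1) sin(3*pi*θ/4) is -4*θ*cos(3*pi*θ/4)/pi + 16*sin(3*pi*θ/4)/(3*pi**2) - 4*cos(3*pi*θ/4)/(3*pi); evaluating from -4 to 4: ∫_{-4}^{4} (3*θ + 1) sin(3*pi*θ/4) dθ = (52/(3*pi)) - (-44/(3*pi)) = 32/pi.
Hence b_3 = (1/4)·(32/pi) = 8/pi.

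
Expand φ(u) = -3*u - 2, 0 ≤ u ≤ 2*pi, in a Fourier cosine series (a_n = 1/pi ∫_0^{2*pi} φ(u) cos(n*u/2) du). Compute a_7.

a_7 = 1/pi ∫_0^{2*pi} (-3*u - 2) cos(7*u/2) du.
Integrating by parts (boundary term plus one more integral), an antiderivative of (-3*u - 2) cos(7*u/2) is -6*u*sin(7*u/2)/7 - 4*sin(7*u/2)/7 - 12*cos(7*u/2)/49; evaluating from 0 to 2*pi: ∫_{0}^{2*pi} (-3*u - 2) cos(7*u/2) du = (12/49) - (-12/49) = 24/49.
Hence a_7 = (1/pi)·(24/49) = 24/(49*pi).

24/(49*pi)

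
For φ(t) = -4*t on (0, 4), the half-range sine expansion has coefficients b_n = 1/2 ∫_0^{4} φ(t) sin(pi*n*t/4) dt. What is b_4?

8/pi

b_4 = 1/2 ∫_0^{4} (-4*t) sin(pi*t) dt.
Integrating by parts (boundary term plus one more integral), an antiderivative of (-4*t) sin(pi*t) is 4*t*cos(pi*t)/pi - 4*sin(pi*t)/pi**2; evaluating from 0 to 4: ∫_{0}^{4} (-4*t) sin(pi*t) dt = (16/pi) - (0) = 16/pi.
Hence b_4 = (1/2)·(16/pi) = 8/pi.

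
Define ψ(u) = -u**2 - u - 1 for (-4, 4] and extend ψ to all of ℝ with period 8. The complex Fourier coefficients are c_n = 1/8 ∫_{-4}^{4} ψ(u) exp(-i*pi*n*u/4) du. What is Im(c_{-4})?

Since ψ is real-valued, Im(c_{-4}) = -1/8 ∫_{-4}^{4} ψ(u) sin(-pi*u) du = b_{4}/2.
Integrating by parts twice (tabular method), an antiderivative of (-u**2 - u - 1) sin(-pi*u) is -u**2*cos(pi*u)/pi + 2*u*sin(pi*u)/pi**2 - u*cos(pi*u)/pi + sin(pi*u)/pi**2 - cos(pi*u)/pi + 2*cos(pi*u)/pi**3; evaluating from -4 to 4: ∫_{-4}^{4} (-u**2 - u - 1) sin(-pi*u) du = (-21/pi + 2/pi**3) - (-13/pi + 2/pi**3) = -8/pi.
Hence Im(c_{-4}) = (-1/8)·(-8/pi) = 1/pi.

1/pi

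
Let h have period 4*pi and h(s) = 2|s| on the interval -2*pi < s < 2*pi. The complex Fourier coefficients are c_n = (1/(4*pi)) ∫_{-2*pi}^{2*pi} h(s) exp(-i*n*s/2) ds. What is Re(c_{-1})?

Since h is real-valued, Re(c_{-1}) = (1/(4*pi)) ∫_{-2*pi}^{2*pi} h(s) cos(-s/2) ds = a_{1}/2.
h is even and cos(-s/2) is even, so the integrand is even: ∫_{-2*pi}^{2*pi} h(s) cos(-s/2) ds = 2∫_0^{2*pi} h(s) cos(-s/2) ds.
Integrating by parts (boundary term plus one more integral), an antiderivative of (2*s) cos(-s/2) is 4*s*sin(s/2) + 8*cos(s/2); evaluating from 0 to 2*pi: ∫_{0}^{2*pi} (2*s) cos(-s/2) ds = (-8) - (8) = -16.
So ∫_{-2*pi}^{2*pi} h(s) cos(-s/2) ds = -32.
Hence Re(c_{-1}) = (1/(4*pi))·(-32) = -8/pi.

-8/pi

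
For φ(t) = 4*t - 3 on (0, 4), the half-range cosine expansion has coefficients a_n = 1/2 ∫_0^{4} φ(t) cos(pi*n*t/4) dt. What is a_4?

0

a_4 = 1/2 ∫_0^{4} (4*t - 3) cos(pi*t) dt.
Integrating by parts (boundary term plus one more integral), an antiderivative of (4*t - 3) cos(pi*t) is 4*t*sin(pi*t)/pi - 3*sin(pi*t)/pi + 4*cos(pi*t)/pi**2; evaluating from 0 to 4: ∫_{0}^{4} (4*t - 3) cos(pi*t) dt = (4/pi**2) - (4/pi**2) = 0.
Hence a_4 = (1/2)·(0) = 0.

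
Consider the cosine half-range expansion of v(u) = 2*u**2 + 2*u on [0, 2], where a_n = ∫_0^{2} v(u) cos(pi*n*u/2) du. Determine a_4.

a_4 = ∫_0^{2} (2*u**2 + 2*u) cos(2*pi*u) du.
Integrating by parts twice (tabular method), an antiderivative of (2*u**2 + 2*u) cos(2*pi*u) is u**2*sin(2*pi*u)/pi + u*sin(2*pi*u)/pi + u*cos(2*pi*u)/pi**2 - sin(2*pi*u)/(2*pi**3) + cos(2*pi*u)/(2*pi**2); evaluating from 0 to 2: ∫_{0}^{2} (2*u**2 + 2*u) cos(2*pi*u) du = (5/(2*pi**2)) - (1/(2*pi**2)) = 2/pi**2.
Hence a_4 = 2/pi**2.

2/pi**2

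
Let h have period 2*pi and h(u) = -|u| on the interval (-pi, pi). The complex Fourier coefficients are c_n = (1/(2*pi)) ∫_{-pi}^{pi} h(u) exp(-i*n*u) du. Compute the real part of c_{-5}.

2/(25*pi)

Since h is real-valued, Re(c_{-5}) = (1/(2*pi)) ∫_{-pi}^{pi} h(u) cos(-5*u) du = a_{5}/2.
h is even and cos(-5*u) is even, so the integrand is even: ∫_{-pi}^{pi} h(u) cos(-5*u) du = 2∫_0^{pi} h(u) cos(-5*u) du.
Integrating by parts (boundary term plus one more integral), an antiderivative of (-u) cos(-5*u) is -u*sin(5*u)/5 - cos(5*u)/25; evaluating from 0 to pi: ∫_{0}^{pi} (-u) cos(-5*u) du = (1/25) - (-1/25) = 2/25.
So ∫_{-pi}^{pi} h(u) cos(-5*u) du = 4/25.
Hence Re(c_{-5}) = (1/(2*pi))·(4/25) = 2/(25*pi).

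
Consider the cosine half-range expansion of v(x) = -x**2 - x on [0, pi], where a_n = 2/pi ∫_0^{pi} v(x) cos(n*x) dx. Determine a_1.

a_1 = 2/pi ∫_0^{pi} (-x**2 - x) cos(x) dx.
Integrating by parts twice (tabular method), an antiderivative of (-x**2 - x) cos(x) is -x**2*sin(x) - x*sin(x) - 2*x*cos(x) + 2*sin(x) - cos(x); evaluating from 0 to pi: ∫_{0}^{pi} (-x**2 - x) cos(x) dx = (1 + 2*pi) - (-1) = 2 + 2*pi.
Hence a_1 = (2/pi)·(2 + 2*pi) = 4/pi + 4.

4/pi + 4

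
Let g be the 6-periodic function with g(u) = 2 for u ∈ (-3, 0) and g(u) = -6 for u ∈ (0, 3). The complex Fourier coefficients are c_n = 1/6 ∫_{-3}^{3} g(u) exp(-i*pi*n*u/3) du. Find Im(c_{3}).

Since g is real-valued, Im(c_{3}) = -1/6 ∫_{-3}^{3} g(u) sin(pi*u) du = -b_{3}/2.
Split the integral at the breakpoints.
Directly, an antiderivative of (2) sin(pi*u) is -2*cos(pi*u)/pi; evaluating from -3 to 0: ∫_{-3}^{0} (2) sin(pi*u) du = (-2/pi) - (2/pi) = -4/pi.
Directly, an antiderivative of (-6) sin(pi*u) is 6*cos(pi*u)/pi; evaluating from 0 to 3: ∫_{0}^{3} (-6) sin(pi*u) du = (-6/pi) - (6/pi) = -12/pi.
So ∫_{-3}^{3} g(u) sin(pi*u) du = -16/pi.
Hence Im(c_{3}) = (-1/6)·(-16/pi) = 8/(3*pi).

8/(3*pi)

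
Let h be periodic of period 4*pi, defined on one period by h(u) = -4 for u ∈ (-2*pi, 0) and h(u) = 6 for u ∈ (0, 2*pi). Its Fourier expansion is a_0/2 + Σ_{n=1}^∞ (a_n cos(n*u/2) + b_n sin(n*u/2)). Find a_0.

a_0 = (1/(2*pi)) ∫_{-2*pi}^{2*pi} h(u) du = (1/(2*pi)) · (4*pi) = 2.

2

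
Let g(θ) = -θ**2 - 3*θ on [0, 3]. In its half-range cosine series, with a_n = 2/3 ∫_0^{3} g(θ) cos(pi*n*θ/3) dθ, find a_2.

a_2 = 2/3 ∫_0^{3} (-θ**2 - 3*θ) cos(2*pi*θ/3) dθ.
Integrating by parts twice (tabular method), an antiderivative of (-θ**2 - 3*θ) cos(2*pi*θ/3) is -3*θ**2*sin(2*pi*θ/3)/(2*pi) - 9*θ*sin(2*pi*θ/3)/(2*pi) - 9*θ*cos(2*pi*θ/3)/(2*pi**2) + 27*sin(2*pi*θ/3)/(4*pi**3) - 27*cos(2*pi*θ/3)/(4*pi**2); evaluating from 0 to 3: ∫_{0}^{3} (-θ**2 - 3*θ) cos(2*pi*θ/3) dθ = (-81/(4*pi**2)) - (-27/(4*pi**2)) = -27/(2*pi**2).
Hence a_2 = (2/3)·(-27/(2*pi**2)) = -9/pi**2.

-9/pi**2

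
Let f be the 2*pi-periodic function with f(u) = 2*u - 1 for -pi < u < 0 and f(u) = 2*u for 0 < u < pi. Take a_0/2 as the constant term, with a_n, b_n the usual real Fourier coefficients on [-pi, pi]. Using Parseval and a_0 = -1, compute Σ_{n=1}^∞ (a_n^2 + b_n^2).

Parseval: a_0^2/2 + Σ_{n≥1} (a_n^2+b_n^2) = 1/pi ∫_{-pi}^{pi} f(u)^2 du = 1 + 2*pi + 8*pi**2/3.
Subtract a_0^2/2 = 1/2: Σ (a_n^2+b_n^2) = 1/2 + 2*pi + 8*pi**2/3.

1/2 + 2*pi + 8*pi**2/3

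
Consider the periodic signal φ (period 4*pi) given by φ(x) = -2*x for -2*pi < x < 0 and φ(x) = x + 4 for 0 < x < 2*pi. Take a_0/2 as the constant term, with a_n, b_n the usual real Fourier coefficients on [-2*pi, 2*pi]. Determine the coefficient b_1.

-2 + 8/pi

b_1 = (1/(2*pi)) ∫_{-2*pi}^{2*pi} φ(x) sin(x/2) dx.
Split the integral at the breakpoints.
Integrating by parts (boundary term plus one more integral), an antiderivative of (-2*x) sin(x/2) is 4*x*cos(x/2) - 8*sin(x/2); evaluating from -2*pi to 0: ∫_{-2*pi}^{0} (-2*x) sin(x/2) dx = (0) - (8*pi) = -8*pi.
Integrating by parts (boundary term plus one more integral), an antiderivative of (x + 4) sin(x/2) is -2*x*cos(x/2) + 4*sin(x/2) - 8*cos(x/2); evaluating from 0 to 2*pi: ∫_{0}^{2*pi} (x + 4) sin(x/2) dx = (8 + 4*pi) - (-8) = 4*pi + 16.
Summing the pieces and multiplying by (1/(2*pi)) gives b_1 = -2 + 8/pi.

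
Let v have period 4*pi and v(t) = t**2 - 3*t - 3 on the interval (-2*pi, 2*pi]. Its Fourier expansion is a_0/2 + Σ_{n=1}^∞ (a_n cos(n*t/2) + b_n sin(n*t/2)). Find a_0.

-6 + 8*pi**2/3

a_0 = (1/(2*pi)) ∫_{-2*pi}^{2*pi} v(t) dt = (1/(2*pi)) · (-12*pi + 16*pi**3/3) = -6 + 8*pi**2/3.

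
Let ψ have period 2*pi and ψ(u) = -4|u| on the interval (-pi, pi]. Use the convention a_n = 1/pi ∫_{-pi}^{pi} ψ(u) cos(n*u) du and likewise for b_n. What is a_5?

16/(25*pi)

a_5 = 1/pi ∫_{-pi}^{pi} ψ(u) cos(5*u) du.
ψ is even and cos(5*u) is even, so the integrand is even and a_5 = 2/pi ∫_0^{pi} ψ(u) cos(5*u) du.
Integrating by parts (boundary term plus one more integral), an antiderivative of (-4*u) cos(5*u) is -4*u*sin(5*u)/5 - 4*cos(5*u)/25; evaluating from 0 to pi: ∫_{0}^{pi} (-4*u) cos(5*u) du = (4/25) - (-4/25) = 8/25.
Hence a_5 = (2/pi)·(8/25) = 16/(25*pi).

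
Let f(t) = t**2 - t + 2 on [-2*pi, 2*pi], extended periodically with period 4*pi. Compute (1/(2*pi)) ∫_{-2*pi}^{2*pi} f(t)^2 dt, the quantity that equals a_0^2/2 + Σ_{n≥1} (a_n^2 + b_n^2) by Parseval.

(1/(2*pi)) ∫_{-2*pi}^{2*pi} f(t)^2 dt = (1/(2*pi)) · (16*pi*(15 + 25*pi**2 + 12*pi**4)/15) = 8 + 40*pi**2/3 + 32*pi**4/5.

8 + 40*pi**2/3 + 32*pi**4/5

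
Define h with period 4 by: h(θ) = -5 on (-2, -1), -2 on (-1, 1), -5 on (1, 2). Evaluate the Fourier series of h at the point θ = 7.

-7/2

θ = 7 differs from θ = -1 by 2 full period(s), and the series is 4-periodic.
At θ = -1 the one-sided limits are h(-1^-) = -5 and h(-1^+) = -2.
By Dirichlet's theorem the series converges to their average, [(-5) + (-2)]/2 = -7/2.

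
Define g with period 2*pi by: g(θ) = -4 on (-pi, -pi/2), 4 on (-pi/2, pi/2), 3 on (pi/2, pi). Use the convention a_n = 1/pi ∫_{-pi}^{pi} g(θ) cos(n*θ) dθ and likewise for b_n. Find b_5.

7/(5*pi)

b_5 = 1/pi ∫_{-pi}^{pi} g(θ) sin(5*θ) dθ.
Split the integral at the breakpoints.
Directly, an antiderivative of (-4) sin(5*θ) is 4*cos(5*θ)/5; evaluating from -pi to -pi/2: ∫_{-pi}^{-pi/2} (-4) sin(5*θ) dθ = (0) - (-4/5) = 4/5.
Directly, an antiderivative of (4) sin(5*θ) is -4*cos(5*θ)/5; evaluating from -pi/2 to pi/2: ∫_{-pi/2}^{pi/2} (4) sin(5*θ) dθ = (0) - (0) = 0.
Directly, an antiderivative of (3) sin(5*θ) is -3*cos(5*θ)/5; evaluating from pi/2 to pi: ∫_{pi/2}^{pi} (3) sin(5*θ) dθ = (3/5) - (0) = 3/5.
Summing the pieces and multiplying by (1/pi) gives b_5 = 7/(5*pi).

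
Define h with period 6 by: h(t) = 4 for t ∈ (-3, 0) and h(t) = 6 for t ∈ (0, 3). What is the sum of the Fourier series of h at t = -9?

5

t = -9 differs from t = -3 by -1 full period(s), and the series is 6-periodic.
At t = -3 the one-sided limits are h(-3^-) = 6 and h(-3^+) = 4.
By Dirichlet's theorem the series converges to their average, [(6) + (4)]/2 = 5.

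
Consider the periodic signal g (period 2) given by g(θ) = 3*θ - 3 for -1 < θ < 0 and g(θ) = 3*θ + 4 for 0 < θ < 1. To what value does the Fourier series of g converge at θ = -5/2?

θ = -5/2 differs from θ = -1/2 by -1 full period(s), and the series is 2-periodic.
g is continuous at θ = -1/2 with value -9/2, so the series converges to -9/2 there.

-9/2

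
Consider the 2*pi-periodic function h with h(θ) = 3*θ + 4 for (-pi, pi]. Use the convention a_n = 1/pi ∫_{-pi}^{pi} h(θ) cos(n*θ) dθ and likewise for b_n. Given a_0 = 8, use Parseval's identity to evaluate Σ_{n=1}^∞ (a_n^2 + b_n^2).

6*pi**2

Parseval: a_0^2/2 + Σ_{n≥1} (a_n^2+b_n^2) = 1/pi ∫_{-pi}^{pi} h(θ)^2 dθ = 32 + 6*pi**2.
Subtract a_0^2/2 = 32: Σ (a_n^2+b_n^2) = 6*pi**2.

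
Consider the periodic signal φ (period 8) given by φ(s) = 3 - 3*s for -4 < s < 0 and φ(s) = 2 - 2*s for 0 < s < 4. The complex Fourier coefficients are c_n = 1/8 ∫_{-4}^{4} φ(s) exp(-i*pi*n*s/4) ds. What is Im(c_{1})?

11/pi

Since φ is real-valued, Im(c_{1}) = -1/8 ∫_{-4}^{4} φ(s) sin(pi*s/4) ds = -b_{1}/2.
Split the integral at the breakpoints.
Integrating by parts (boundary term plus one more integral), an antiderivative of (3 - 3*s) sin(pi*s/4) is 12*s*cos(pi*s/4)/pi - 48*sin(pi*s/4)/pi**2 - 12*cos(pi*s/4)/pi; evaluating from -4 to 0: ∫_{-4}^{0} (3 - 3*s) sin(pi*s/4) ds = (-12/pi) - (60/pi) = -72/pi.
Integrating by parts (boundary term plus one more integral), an antiderivative of (2 - 2*s) sin(pi*s/4) is 8*s*cos(pi*s/4)/pi - 32*sin(pi*s/4)/pi**2 - 8*cos(pi*s/4)/pi; evaluating from 0 to 4: ∫_{0}^{4} (2 - 2*s) sin(pi*s/4) ds = (-24/pi) - (-8/pi) = -16/pi.
So ∫_{-4}^{4} φ(s) sin(pi*s/4) ds = -88/pi.
Hence Im(c_{1}) = (-1/8)·(-88/pi) = 11/pi.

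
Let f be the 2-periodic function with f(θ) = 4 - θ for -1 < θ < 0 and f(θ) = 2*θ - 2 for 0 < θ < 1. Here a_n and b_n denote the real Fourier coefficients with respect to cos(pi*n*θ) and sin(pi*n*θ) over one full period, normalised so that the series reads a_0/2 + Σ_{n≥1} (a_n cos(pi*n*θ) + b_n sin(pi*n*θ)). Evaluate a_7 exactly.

a_7 = ∫_{-1}^{1} f(θ) cos(7*pi*θ) dθ.
Split the integral at the breakpoints.
Integrating by parts (boundary term plus one more integral), an antiderivative of (4 - θ) cos(7*pi*θ) is -θ*sin(7*pi*θ)/(7*pi) + 4*sin(7*pi*θ)/(7*pi) - cos(7*pi*θ)/(49*pi**2); evaluating from -1 to 0: ∫_{-1}^{0} (4 - θ) cos(7*pi*θ) dθ = (-1/(49*pi**2)) - (1/(49*pi**2)) = -2/(49*pi**2).
Integrating by parts (boundary term plus one more integral), an antiderivative of (2*θ - 2) cos(7*pi*θ) is 2*θ*sin(7*pi*θ)/(7*pi) - 2*sin(7*pi*θ)/(7*pi) + 2*cos(7*pi*θ)/(49*pi**2); evaluating from 0 to 1: ∫_{0}^{1} (2*θ - 2) cos(7*pi*θ) dθ = (-2/(49*pi**2)) - (2/(49*pi**2)) = -4/(49*pi**2).
Summing the pieces gives a_7 = -6/(49*pi**2).

-6/(49*pi**2)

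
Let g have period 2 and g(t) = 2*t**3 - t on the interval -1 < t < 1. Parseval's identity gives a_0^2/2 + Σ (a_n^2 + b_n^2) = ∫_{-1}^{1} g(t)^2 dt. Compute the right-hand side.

22/105

∫_{-1}^{1} g(t)^2 dt = 22/105.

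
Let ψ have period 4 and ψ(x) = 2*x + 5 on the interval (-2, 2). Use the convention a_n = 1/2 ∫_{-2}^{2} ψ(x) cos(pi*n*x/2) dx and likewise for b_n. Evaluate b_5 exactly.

b_5 = 1/2 ∫_{-2}^{2} ψ(x) sin(5*pi*x/2) dx.
Integrating by parts (boundary term plus one more integral), an antiderivative of (2*x + 5) sin(5*pi*x/2) is -4*x*cos(5*pi*x/2)/(5*pi) + 8*sin(5*pi*x/2)/(25*pi**2) - 2*cos(5*pi*x/2)/pi; evaluating from -2 to 2: ∫_{-2}^{2} (2*x + 5) sin(5*pi*x/2) dx = (18/(5*pi)) - (2/(5*pi)) = 16/(5*pi).
Hence b_5 = (1/2)·(16/(5*pi)) = 8/(5*pi).

8/(5*pi)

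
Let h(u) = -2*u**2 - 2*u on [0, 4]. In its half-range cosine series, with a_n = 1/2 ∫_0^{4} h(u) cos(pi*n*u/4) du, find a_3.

160/(9*pi**2)

a_3 = 1/2 ∫_0^{4} (-2*u**2 - 2*u) cos(3*pi*u/4) du.
Integrating by parts twice (tabular method), an antiderivative of (-2*u**2 - 2*u) cos(3*pi*u/4) is -8*u**2*sin(3*pi*u/4)/(3*pi) - 8*u*sin(3*pi*u/4)/(3*pi) - 64*u*cos(3*pi*u/4)/(9*pi**2) + 256*sin(3*pi*u/4)/(27*pi**3) - 32*cos(3*pi*u/4)/(9*pi**2); evaluating from 0 to 4: ∫_{0}^{4} (-2*u**2 - 2*u) cos(3*pi*u/4) du = (32/pi**2) - (-32/(9*pi**2)) = 320/(9*pi**2).
Hence a_3 = (1/2)·(320/(9*pi**2)) = 160/(9*pi**2).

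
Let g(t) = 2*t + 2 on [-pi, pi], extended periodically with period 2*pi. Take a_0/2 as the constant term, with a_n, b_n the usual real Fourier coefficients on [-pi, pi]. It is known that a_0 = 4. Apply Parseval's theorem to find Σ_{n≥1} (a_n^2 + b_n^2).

Parseval: a_0^2/2 + Σ_{n≥1} (a_n^2+b_n^2) = 1/pi ∫_{-pi}^{pi} g(t)^2 dt = 8 + 8*pi**2/3.
Subtract a_0^2/2 = 8: Σ (a_n^2+b_n^2) = 8*pi**2/3.

8*pi**2/3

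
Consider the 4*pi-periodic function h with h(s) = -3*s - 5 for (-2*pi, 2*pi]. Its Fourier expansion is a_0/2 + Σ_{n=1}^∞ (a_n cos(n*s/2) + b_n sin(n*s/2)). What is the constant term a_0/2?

-5

a_0 = (1/(2*pi)) ∫_{-2*pi}^{2*pi} h(s) ds = (1/(2*pi)) · (-20*pi) = -10.
So the constant term a_0/2 = -5.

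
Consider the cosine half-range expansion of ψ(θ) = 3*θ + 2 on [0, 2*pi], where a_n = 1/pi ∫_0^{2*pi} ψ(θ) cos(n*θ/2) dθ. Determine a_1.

a_1 = 1/pi ∫_0^{2*pi} (3*θ + 2) cos(θ/2) dθ.
Integrating by parts (boundary term plus one more integral), an antiderivative of (3*θ + 2) cos(θ/2) is 6*θ*sin(θ/2) + 4*sin(θ/2) + 12*cos(θ/2); evaluating from 0 to 2*pi: ∫_{0}^{2*pi} (3*θ + 2) cos(θ/2) dθ = (-12) - (12) = -24.
Hence a_1 = (1/pi)·(-24) = -24/pi.

-24/pi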